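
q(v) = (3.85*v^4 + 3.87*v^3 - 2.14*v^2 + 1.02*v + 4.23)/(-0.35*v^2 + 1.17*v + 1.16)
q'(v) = (0.7*v - 1.17)*(3.85*v^4 + 3.87*v^3 - 2.14*v^2 + 1.02*v + 4.23)/(-0.35*v^2 + 1.17*v + 1.16)^2 + (15.4*v^3 + 11.61*v^2 - 4.28*v + 1.02)/(-0.35*v^2 + 1.17*v + 1.16) = (-2.695*v^5 + 12.159*v^4 + 26.9198*v^3 + 11.3208*v^2 - 2.0038*v - 3.7659)/(0.1225*v^4 - 0.819*v^3 + 0.5569*v^2 + 2.7144*v + 1.3456)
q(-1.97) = -8.91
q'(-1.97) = 16.18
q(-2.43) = -18.09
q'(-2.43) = 23.75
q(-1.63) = -4.35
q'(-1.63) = 10.61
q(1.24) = 9.02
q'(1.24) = 19.40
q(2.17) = 59.14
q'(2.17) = 109.42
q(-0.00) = 3.65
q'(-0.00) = -2.80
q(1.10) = 6.70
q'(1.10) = 13.93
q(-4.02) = -78.22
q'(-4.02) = 52.50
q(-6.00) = -220.73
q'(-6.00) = 91.90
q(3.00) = 266.03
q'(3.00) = 497.29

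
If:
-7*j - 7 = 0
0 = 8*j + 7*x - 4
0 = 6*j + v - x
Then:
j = -1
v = 54/7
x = 12/7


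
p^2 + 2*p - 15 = (p - 3)*(p + 5)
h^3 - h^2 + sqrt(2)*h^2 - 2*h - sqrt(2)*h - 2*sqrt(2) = (h - 2)*(h + 1)*(h + sqrt(2))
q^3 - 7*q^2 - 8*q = q*(q - 8)*(q + 1)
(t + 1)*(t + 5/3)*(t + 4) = t^3 + 20*t^2/3 + 37*t/3 + 20/3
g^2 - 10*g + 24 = (g - 6)*(g - 4)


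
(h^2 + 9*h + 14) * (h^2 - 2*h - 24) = h^4 + 7*h^3 - 28*h^2 - 244*h - 336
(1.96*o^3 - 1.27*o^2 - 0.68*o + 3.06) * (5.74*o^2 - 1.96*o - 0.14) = 11.2504*o^5 - 11.1314*o^4 - 1.6884*o^3 + 19.075*o^2 - 5.9024*o - 0.4284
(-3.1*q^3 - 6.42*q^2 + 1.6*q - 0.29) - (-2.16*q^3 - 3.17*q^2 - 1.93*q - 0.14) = -0.94*q^3 - 3.25*q^2 + 3.53*q - 0.15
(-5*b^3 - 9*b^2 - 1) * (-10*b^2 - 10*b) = 50*b^5 + 140*b^4 + 90*b^3 + 10*b^2 + 10*b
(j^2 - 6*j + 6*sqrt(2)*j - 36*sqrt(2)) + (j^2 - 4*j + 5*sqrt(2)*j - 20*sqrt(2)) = 2*j^2 - 10*j + 11*sqrt(2)*j - 56*sqrt(2)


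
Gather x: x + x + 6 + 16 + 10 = 2*x + 32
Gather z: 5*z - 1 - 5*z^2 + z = -5*z^2 + 6*z - 1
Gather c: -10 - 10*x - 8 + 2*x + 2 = -8*x - 16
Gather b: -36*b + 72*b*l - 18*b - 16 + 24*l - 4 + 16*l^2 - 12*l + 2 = b*(72*l - 54) + 16*l^2 + 12*l - 18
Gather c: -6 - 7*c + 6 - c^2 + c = -c^2 - 6*c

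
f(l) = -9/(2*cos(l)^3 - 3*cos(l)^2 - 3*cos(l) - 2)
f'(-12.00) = 0.61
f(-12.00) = 1.65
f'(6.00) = -0.24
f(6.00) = 1.53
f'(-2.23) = 6.82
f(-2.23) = 5.15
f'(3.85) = 5.42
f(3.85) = 3.87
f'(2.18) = -6.58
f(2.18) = 5.49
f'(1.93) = 0.64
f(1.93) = 6.41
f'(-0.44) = -0.42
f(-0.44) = 1.58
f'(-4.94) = 4.51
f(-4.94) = 3.21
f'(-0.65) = -0.78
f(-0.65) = 1.70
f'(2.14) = -6.10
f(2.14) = 5.74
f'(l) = -9*(6*sin(l)*cos(l)^2 - 6*sin(l)*cos(l) - 3*sin(l))/(2*cos(l)^3 - 3*cos(l)^2 - 3*cos(l) - 2)^2 = 108*(2*cos(l) - cos(2*l))*sin(l)/(3*cos(l) + 3*cos(2*l) - cos(3*l) + 7)^2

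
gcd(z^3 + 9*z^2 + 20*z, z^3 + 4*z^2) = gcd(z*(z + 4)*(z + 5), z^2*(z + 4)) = z^2 + 4*z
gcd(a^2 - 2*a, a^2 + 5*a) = a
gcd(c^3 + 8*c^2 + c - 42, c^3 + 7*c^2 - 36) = c^2 + c - 6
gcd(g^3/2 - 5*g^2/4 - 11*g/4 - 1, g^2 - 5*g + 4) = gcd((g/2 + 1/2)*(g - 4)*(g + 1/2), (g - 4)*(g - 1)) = g - 4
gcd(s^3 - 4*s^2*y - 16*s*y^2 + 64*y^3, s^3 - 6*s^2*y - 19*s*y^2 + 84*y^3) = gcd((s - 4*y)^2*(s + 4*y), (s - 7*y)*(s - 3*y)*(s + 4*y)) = s + 4*y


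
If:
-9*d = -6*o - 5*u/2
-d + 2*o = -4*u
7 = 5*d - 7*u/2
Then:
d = 133/137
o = 469/274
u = -84/137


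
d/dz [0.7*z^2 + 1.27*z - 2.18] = 1.4*z + 1.27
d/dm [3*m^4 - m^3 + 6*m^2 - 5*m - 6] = 12*m^3 - 3*m^2 + 12*m - 5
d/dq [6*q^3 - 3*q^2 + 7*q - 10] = 18*q^2 - 6*q + 7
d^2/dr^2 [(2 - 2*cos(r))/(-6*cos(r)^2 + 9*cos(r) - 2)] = 2*(81*(1 - cos(2*r))^2*cos(r) - 45*(1 - cos(2*r))^2/2 - 541*cos(r)/2 + 21*cos(2*r)/2 + 153*cos(3*r)/2 - 18*cos(5*r) + 405/2)/(9*cos(r) - 3*cos(2*r) - 5)^3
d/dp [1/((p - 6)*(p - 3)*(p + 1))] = (-(p - 6)*(p - 3) - (p - 6)*(p + 1) - (p - 3)*(p + 1))/((p - 6)^2*(p - 3)^2*(p + 1)^2)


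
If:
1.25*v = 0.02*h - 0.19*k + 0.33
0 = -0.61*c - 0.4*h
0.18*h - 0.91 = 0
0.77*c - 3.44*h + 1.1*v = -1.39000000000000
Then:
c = -3.32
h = 5.06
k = -108.70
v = 16.87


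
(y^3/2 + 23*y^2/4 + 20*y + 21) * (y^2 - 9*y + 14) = y^5/2 + 5*y^4/4 - 99*y^3/4 - 157*y^2/2 + 91*y + 294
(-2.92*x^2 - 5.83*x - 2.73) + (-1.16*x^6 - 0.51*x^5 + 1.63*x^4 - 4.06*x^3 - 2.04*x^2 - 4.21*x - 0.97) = -1.16*x^6 - 0.51*x^5 + 1.63*x^4 - 4.06*x^3 - 4.96*x^2 - 10.04*x - 3.7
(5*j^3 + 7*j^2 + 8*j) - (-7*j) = 5*j^3 + 7*j^2 + 15*j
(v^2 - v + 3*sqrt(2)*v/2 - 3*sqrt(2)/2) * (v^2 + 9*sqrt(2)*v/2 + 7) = v^4 - v^3 + 6*sqrt(2)*v^3 - 6*sqrt(2)*v^2 + 41*v^2/2 - 41*v/2 + 21*sqrt(2)*v/2 - 21*sqrt(2)/2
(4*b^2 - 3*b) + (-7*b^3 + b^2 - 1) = -7*b^3 + 5*b^2 - 3*b - 1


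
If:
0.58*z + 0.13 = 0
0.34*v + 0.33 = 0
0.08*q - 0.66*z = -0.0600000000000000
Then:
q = -2.60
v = -0.97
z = -0.22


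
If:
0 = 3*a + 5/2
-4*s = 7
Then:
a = -5/6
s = -7/4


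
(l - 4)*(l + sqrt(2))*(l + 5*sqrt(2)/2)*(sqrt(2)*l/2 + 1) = sqrt(2)*l^4/2 - 2*sqrt(2)*l^3 + 9*l^3/2 - 18*l^2 + 6*sqrt(2)*l^2 - 24*sqrt(2)*l + 5*l - 20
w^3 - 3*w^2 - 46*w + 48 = (w - 8)*(w - 1)*(w + 6)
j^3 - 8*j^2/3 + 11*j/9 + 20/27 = (j - 5/3)*(j - 4/3)*(j + 1/3)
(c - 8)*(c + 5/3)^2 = c^3 - 14*c^2/3 - 215*c/9 - 200/9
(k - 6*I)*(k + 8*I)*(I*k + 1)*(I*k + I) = -k^4 - k^3 - I*k^3 - 50*k^2 - I*k^2 - 50*k + 48*I*k + 48*I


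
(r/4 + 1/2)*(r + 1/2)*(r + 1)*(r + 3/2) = r^4/4 + 5*r^3/4 + 35*r^2/16 + 25*r/16 + 3/8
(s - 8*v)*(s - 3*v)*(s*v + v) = s^3*v - 11*s^2*v^2 + s^2*v + 24*s*v^3 - 11*s*v^2 + 24*v^3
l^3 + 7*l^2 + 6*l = l*(l + 1)*(l + 6)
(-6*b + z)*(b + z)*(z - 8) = -6*b^2*z + 48*b^2 - 5*b*z^2 + 40*b*z + z^3 - 8*z^2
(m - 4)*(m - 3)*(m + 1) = m^3 - 6*m^2 + 5*m + 12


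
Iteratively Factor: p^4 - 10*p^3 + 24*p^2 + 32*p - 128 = (p + 2)*(p^3 - 12*p^2 + 48*p - 64) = (p - 4)*(p + 2)*(p^2 - 8*p + 16) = (p - 4)^2*(p + 2)*(p - 4)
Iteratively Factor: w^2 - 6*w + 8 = (w - 2)*(w - 4)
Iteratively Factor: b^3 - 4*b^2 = (b - 4)*(b^2) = b*(b - 4)*(b)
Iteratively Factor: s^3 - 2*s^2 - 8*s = (s)*(s^2 - 2*s - 8) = s*(s - 4)*(s + 2)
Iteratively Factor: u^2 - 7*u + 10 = (u - 5)*(u - 2)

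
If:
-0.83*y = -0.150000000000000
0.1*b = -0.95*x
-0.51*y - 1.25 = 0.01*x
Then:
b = 1275.06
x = -134.22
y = 0.18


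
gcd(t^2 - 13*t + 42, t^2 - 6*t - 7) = t - 7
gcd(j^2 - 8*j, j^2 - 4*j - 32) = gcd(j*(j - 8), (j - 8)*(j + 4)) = j - 8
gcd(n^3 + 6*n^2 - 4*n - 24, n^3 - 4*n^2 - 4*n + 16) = n^2 - 4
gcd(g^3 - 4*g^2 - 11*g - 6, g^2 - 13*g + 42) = g - 6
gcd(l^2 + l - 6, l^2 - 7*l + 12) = 1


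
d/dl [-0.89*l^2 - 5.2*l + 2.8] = -1.78*l - 5.2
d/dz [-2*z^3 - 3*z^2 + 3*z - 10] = -6*z^2 - 6*z + 3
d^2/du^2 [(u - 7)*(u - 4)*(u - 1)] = 6*u - 24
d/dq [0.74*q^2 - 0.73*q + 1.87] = 1.48*q - 0.73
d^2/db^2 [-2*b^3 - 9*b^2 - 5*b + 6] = -12*b - 18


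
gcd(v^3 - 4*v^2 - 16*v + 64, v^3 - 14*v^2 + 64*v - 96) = v^2 - 8*v + 16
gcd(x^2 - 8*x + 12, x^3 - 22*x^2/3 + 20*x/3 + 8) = x^2 - 8*x + 12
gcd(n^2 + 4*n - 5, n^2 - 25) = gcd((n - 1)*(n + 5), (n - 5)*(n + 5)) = n + 5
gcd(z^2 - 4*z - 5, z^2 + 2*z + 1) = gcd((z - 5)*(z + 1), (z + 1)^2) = z + 1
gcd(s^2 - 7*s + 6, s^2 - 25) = 1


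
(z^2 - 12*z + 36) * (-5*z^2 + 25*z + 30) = -5*z^4 + 85*z^3 - 450*z^2 + 540*z + 1080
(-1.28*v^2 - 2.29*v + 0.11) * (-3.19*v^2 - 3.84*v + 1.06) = 4.0832*v^4 + 12.2203*v^3 + 7.0859*v^2 - 2.8498*v + 0.1166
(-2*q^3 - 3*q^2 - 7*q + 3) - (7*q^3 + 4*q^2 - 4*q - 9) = -9*q^3 - 7*q^2 - 3*q + 12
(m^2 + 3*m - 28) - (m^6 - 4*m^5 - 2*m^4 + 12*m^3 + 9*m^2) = -m^6 + 4*m^5 + 2*m^4 - 12*m^3 - 8*m^2 + 3*m - 28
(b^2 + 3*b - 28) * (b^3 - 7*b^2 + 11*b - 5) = b^5 - 4*b^4 - 38*b^3 + 224*b^2 - 323*b + 140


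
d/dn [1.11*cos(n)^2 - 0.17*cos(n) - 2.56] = (0.17 - 2.22*cos(n))*sin(n)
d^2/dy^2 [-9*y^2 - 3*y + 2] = -18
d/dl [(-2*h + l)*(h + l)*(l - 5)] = -2*h^2 - 2*h*l + 5*h + 3*l^2 - 10*l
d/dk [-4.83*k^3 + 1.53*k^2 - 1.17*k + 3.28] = -14.49*k^2 + 3.06*k - 1.17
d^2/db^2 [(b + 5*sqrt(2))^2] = 2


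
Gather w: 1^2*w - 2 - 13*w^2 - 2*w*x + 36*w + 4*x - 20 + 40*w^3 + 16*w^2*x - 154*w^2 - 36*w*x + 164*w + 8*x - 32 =40*w^3 + w^2*(16*x - 167) + w*(201 - 38*x) + 12*x - 54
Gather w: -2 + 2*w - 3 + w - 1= 3*w - 6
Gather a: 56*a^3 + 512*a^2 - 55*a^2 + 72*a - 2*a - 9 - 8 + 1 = 56*a^3 + 457*a^2 + 70*a - 16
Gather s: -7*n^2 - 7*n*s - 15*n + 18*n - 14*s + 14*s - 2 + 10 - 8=-7*n^2 - 7*n*s + 3*n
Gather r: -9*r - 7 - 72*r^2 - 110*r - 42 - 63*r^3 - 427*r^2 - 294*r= -63*r^3 - 499*r^2 - 413*r - 49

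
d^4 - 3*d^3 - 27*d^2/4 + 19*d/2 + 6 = (d - 4)*(d - 3/2)*(d + 1/2)*(d + 2)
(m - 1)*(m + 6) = m^2 + 5*m - 6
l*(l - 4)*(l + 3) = l^3 - l^2 - 12*l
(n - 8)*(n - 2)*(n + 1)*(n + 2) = n^4 - 7*n^3 - 12*n^2 + 28*n + 32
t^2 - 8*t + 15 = (t - 5)*(t - 3)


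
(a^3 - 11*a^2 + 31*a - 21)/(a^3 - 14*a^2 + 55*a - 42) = (a - 3)/(a - 6)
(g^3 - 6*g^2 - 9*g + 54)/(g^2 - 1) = (g^3 - 6*g^2 - 9*g + 54)/(g^2 - 1)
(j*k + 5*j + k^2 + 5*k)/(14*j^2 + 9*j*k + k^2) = (j*k + 5*j + k^2 + 5*k)/(14*j^2 + 9*j*k + k^2)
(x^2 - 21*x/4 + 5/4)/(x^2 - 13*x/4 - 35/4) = (4*x - 1)/(4*x + 7)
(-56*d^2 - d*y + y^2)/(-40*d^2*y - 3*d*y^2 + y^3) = (7*d + y)/(y*(5*d + y))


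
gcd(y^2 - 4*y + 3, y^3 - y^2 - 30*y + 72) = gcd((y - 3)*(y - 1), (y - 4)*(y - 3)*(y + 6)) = y - 3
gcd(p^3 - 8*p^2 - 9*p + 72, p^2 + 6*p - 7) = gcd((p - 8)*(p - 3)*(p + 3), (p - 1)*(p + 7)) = 1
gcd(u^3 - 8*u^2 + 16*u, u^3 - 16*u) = u^2 - 4*u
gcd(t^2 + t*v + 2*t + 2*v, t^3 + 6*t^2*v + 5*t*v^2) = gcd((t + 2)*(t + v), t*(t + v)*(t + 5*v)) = t + v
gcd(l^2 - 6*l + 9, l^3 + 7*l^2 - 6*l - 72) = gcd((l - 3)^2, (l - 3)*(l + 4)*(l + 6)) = l - 3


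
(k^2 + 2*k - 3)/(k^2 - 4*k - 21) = (k - 1)/(k - 7)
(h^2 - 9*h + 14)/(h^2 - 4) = (h - 7)/(h + 2)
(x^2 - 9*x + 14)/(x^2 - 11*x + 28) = (x - 2)/(x - 4)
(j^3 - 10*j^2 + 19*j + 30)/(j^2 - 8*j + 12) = (j^2 - 4*j - 5)/(j - 2)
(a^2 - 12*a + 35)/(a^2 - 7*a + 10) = (a - 7)/(a - 2)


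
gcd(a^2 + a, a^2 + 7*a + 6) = a + 1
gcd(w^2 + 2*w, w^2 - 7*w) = w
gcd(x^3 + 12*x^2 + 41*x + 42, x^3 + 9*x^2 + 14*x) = x^2 + 9*x + 14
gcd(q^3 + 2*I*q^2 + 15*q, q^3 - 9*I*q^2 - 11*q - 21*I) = q - 3*I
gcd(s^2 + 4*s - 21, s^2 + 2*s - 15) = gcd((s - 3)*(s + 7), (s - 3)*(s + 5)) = s - 3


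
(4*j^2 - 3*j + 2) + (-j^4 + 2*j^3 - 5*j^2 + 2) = -j^4 + 2*j^3 - j^2 - 3*j + 4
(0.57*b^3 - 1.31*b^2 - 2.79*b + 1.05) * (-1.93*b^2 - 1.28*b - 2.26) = -1.1001*b^5 + 1.7987*b^4 + 5.7733*b^3 + 4.5053*b^2 + 4.9614*b - 2.373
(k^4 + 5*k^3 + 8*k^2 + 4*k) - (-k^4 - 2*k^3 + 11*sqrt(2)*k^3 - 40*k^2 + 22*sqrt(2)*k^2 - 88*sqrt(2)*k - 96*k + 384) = 2*k^4 - 11*sqrt(2)*k^3 + 7*k^3 - 22*sqrt(2)*k^2 + 48*k^2 + 100*k + 88*sqrt(2)*k - 384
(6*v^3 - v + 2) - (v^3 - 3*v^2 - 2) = 5*v^3 + 3*v^2 - v + 4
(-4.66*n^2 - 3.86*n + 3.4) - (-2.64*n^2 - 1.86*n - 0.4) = -2.02*n^2 - 2.0*n + 3.8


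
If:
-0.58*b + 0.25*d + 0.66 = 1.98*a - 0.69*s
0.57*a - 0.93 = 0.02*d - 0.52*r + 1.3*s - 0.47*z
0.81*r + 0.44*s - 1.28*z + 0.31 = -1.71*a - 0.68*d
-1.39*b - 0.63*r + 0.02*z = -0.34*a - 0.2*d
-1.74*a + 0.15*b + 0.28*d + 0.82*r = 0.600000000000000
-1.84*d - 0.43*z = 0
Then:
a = -2.69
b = 2.27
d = 2.03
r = -6.08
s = -7.50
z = -8.70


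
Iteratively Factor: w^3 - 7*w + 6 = (w - 2)*(w^2 + 2*w - 3) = (w - 2)*(w - 1)*(w + 3)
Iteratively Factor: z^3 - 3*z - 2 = (z - 2)*(z^2 + 2*z + 1) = (z - 2)*(z + 1)*(z + 1)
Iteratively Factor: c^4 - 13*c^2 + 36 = (c - 2)*(c^3 + 2*c^2 - 9*c - 18) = (c - 3)*(c - 2)*(c^2 + 5*c + 6) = (c - 3)*(c - 2)*(c + 3)*(c + 2)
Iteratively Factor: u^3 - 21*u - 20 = (u + 1)*(u^2 - u - 20) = (u - 5)*(u + 1)*(u + 4)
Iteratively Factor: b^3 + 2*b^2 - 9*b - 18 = (b + 2)*(b^2 - 9) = (b - 3)*(b + 2)*(b + 3)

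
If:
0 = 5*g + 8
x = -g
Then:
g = -8/5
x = 8/5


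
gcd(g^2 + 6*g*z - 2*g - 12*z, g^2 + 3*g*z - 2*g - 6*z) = g - 2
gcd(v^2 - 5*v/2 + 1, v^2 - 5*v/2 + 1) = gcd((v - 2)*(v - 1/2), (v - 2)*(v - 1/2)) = v^2 - 5*v/2 + 1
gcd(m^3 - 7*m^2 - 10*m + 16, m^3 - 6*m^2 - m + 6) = m - 1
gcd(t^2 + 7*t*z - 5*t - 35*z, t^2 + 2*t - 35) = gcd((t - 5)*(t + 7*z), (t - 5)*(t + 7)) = t - 5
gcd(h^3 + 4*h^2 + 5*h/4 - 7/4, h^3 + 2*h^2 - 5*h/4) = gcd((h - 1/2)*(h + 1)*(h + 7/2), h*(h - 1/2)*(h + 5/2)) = h - 1/2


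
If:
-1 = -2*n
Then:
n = 1/2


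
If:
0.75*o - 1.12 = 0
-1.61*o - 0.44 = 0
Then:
No Solution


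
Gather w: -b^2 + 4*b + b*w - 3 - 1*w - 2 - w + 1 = -b^2 + 4*b + w*(b - 2) - 4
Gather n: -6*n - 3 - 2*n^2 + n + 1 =-2*n^2 - 5*n - 2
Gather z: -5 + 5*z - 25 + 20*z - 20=25*z - 50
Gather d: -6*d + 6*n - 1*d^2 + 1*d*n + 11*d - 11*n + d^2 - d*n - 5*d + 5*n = 0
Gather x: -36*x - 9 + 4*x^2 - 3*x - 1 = 4*x^2 - 39*x - 10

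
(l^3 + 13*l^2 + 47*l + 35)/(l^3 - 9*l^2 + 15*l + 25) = (l^2 + 12*l + 35)/(l^2 - 10*l + 25)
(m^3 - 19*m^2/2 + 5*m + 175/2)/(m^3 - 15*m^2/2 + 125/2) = (m - 7)/(m - 5)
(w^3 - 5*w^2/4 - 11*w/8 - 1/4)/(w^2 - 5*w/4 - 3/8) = (2*w^2 - 3*w - 2)/(2*w - 3)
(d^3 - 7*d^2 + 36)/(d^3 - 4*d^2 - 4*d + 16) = (d^2 - 9*d + 18)/(d^2 - 6*d + 8)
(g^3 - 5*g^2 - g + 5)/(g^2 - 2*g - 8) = (-g^3 + 5*g^2 + g - 5)/(-g^2 + 2*g + 8)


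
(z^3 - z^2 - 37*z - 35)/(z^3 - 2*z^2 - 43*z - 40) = (z - 7)/(z - 8)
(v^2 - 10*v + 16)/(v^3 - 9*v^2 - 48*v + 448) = (v - 2)/(v^2 - v - 56)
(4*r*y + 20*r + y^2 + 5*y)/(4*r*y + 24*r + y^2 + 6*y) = (y + 5)/(y + 6)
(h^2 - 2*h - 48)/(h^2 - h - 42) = (h - 8)/(h - 7)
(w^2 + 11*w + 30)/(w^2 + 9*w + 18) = (w + 5)/(w + 3)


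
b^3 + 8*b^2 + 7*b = b*(b + 1)*(b + 7)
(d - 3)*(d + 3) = d^2 - 9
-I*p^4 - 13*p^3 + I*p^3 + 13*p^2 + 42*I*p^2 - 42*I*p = p*(p - 7*I)*(p - 6*I)*(-I*p + I)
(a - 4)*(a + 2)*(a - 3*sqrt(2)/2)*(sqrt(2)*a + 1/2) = sqrt(2)*a^4 - 2*sqrt(2)*a^3 - 5*a^3/2 - 35*sqrt(2)*a^2/4 + 5*a^2 + 3*sqrt(2)*a/2 + 20*a + 6*sqrt(2)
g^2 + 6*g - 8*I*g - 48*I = (g + 6)*(g - 8*I)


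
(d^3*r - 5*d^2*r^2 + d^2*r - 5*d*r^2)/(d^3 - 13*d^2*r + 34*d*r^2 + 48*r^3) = d*r*(d^2 - 5*d*r + d - 5*r)/(d^3 - 13*d^2*r + 34*d*r^2 + 48*r^3)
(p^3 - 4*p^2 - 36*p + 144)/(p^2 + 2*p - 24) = p - 6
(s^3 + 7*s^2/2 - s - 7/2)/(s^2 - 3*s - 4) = (2*s^2 + 5*s - 7)/(2*(s - 4))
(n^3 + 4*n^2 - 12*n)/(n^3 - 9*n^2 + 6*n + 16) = n*(n + 6)/(n^2 - 7*n - 8)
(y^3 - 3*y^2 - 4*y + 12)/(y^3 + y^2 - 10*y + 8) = (y^2 - y - 6)/(y^2 + 3*y - 4)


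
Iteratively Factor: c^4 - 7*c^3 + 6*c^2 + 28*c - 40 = (c - 2)*(c^3 - 5*c^2 - 4*c + 20) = (c - 2)^2*(c^2 - 3*c - 10) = (c - 5)*(c - 2)^2*(c + 2)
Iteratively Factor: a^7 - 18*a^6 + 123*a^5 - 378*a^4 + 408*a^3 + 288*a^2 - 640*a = (a - 4)*(a^6 - 14*a^5 + 67*a^4 - 110*a^3 - 32*a^2 + 160*a) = (a - 4)^2*(a^5 - 10*a^4 + 27*a^3 - 2*a^2 - 40*a) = (a - 4)^2*(a - 2)*(a^4 - 8*a^3 + 11*a^2 + 20*a) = a*(a - 4)^2*(a - 2)*(a^3 - 8*a^2 + 11*a + 20) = a*(a - 4)^2*(a - 2)*(a + 1)*(a^2 - 9*a + 20) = a*(a - 4)^3*(a - 2)*(a + 1)*(a - 5)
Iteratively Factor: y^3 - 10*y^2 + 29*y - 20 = (y - 5)*(y^2 - 5*y + 4) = (y - 5)*(y - 4)*(y - 1)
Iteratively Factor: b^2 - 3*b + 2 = (b - 2)*(b - 1)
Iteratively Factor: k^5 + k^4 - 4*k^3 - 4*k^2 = (k + 1)*(k^4 - 4*k^2) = (k - 2)*(k + 1)*(k^3 + 2*k^2) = (k - 2)*(k + 1)*(k + 2)*(k^2) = k*(k - 2)*(k + 1)*(k + 2)*(k)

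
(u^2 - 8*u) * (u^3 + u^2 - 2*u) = u^5 - 7*u^4 - 10*u^3 + 16*u^2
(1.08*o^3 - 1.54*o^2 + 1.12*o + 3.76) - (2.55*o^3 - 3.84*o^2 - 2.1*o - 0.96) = -1.47*o^3 + 2.3*o^2 + 3.22*o + 4.72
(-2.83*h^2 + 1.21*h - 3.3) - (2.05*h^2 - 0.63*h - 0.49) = -4.88*h^2 + 1.84*h - 2.81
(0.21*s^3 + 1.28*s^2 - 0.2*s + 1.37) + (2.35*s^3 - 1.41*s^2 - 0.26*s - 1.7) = 2.56*s^3 - 0.13*s^2 - 0.46*s - 0.33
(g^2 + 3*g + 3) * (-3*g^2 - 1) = -3*g^4 - 9*g^3 - 10*g^2 - 3*g - 3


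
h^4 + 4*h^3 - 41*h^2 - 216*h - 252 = (h - 7)*(h + 2)*(h + 3)*(h + 6)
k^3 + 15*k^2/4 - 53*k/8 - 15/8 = (k - 3/2)*(k + 1/4)*(k + 5)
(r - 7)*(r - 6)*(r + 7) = r^3 - 6*r^2 - 49*r + 294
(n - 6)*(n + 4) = n^2 - 2*n - 24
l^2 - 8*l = l*(l - 8)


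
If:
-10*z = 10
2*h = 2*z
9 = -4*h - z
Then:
No Solution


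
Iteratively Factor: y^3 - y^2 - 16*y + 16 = (y - 4)*(y^2 + 3*y - 4) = (y - 4)*(y - 1)*(y + 4)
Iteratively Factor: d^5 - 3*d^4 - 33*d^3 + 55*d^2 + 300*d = (d + 3)*(d^4 - 6*d^3 - 15*d^2 + 100*d) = (d - 5)*(d + 3)*(d^3 - d^2 - 20*d) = (d - 5)^2*(d + 3)*(d^2 + 4*d) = d*(d - 5)^2*(d + 3)*(d + 4)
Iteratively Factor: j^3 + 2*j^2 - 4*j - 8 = (j - 2)*(j^2 + 4*j + 4) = (j - 2)*(j + 2)*(j + 2)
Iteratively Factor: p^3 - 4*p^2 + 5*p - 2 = (p - 1)*(p^2 - 3*p + 2) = (p - 1)^2*(p - 2)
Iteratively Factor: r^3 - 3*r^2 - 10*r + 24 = (r - 2)*(r^2 - r - 12) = (r - 2)*(r + 3)*(r - 4)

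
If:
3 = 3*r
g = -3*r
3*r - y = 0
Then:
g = -3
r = 1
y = 3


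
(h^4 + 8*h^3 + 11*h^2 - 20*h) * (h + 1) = h^5 + 9*h^4 + 19*h^3 - 9*h^2 - 20*h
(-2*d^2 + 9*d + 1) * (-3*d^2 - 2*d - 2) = 6*d^4 - 23*d^3 - 17*d^2 - 20*d - 2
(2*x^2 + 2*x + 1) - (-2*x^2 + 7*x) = 4*x^2 - 5*x + 1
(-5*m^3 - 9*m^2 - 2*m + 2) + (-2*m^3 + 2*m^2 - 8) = -7*m^3 - 7*m^2 - 2*m - 6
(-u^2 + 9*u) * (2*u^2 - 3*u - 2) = -2*u^4 + 21*u^3 - 25*u^2 - 18*u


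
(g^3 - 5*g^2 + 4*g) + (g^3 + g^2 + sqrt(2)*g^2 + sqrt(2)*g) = 2*g^3 - 4*g^2 + sqrt(2)*g^2 + sqrt(2)*g + 4*g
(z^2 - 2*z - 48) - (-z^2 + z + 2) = 2*z^2 - 3*z - 50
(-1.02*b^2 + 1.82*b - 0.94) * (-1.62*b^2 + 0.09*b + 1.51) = 1.6524*b^4 - 3.0402*b^3 + 0.1464*b^2 + 2.6636*b - 1.4194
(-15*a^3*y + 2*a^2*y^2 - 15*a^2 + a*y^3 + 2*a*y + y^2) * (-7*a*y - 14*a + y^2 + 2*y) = 105*a^4*y^2 + 210*a^4*y - 29*a^3*y^3 - 58*a^3*y^2 + 105*a^3*y + 210*a^3 - 5*a^2*y^4 - 10*a^2*y^3 - 29*a^2*y^2 - 58*a^2*y + a*y^5 + 2*a*y^4 - 5*a*y^3 - 10*a*y^2 + y^4 + 2*y^3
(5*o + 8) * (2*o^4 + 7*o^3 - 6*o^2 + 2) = 10*o^5 + 51*o^4 + 26*o^3 - 48*o^2 + 10*o + 16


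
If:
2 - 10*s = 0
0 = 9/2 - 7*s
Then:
No Solution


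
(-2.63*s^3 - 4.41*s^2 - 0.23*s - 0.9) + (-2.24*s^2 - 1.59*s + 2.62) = -2.63*s^3 - 6.65*s^2 - 1.82*s + 1.72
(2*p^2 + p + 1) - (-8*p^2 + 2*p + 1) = 10*p^2 - p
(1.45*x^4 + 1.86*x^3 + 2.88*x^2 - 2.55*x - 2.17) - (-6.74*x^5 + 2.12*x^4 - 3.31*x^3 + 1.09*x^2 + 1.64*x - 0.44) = 6.74*x^5 - 0.67*x^4 + 5.17*x^3 + 1.79*x^2 - 4.19*x - 1.73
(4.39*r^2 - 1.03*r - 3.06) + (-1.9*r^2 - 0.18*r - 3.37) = 2.49*r^2 - 1.21*r - 6.43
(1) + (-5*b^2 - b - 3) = -5*b^2 - b - 2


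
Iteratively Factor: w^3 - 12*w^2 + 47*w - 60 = (w - 5)*(w^2 - 7*w + 12) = (w - 5)*(w - 3)*(w - 4)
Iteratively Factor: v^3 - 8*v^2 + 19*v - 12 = (v - 1)*(v^2 - 7*v + 12) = (v - 4)*(v - 1)*(v - 3)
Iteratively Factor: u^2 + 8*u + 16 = (u + 4)*(u + 4)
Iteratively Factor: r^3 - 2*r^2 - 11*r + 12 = (r + 3)*(r^2 - 5*r + 4) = (r - 1)*(r + 3)*(r - 4)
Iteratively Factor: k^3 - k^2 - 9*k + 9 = (k - 1)*(k^2 - 9) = (k - 3)*(k - 1)*(k + 3)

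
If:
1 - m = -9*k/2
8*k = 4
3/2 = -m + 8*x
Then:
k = 1/2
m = 13/4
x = 19/32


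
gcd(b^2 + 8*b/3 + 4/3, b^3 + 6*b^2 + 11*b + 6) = b + 2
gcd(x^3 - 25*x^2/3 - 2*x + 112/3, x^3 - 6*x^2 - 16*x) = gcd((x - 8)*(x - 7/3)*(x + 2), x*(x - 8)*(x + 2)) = x^2 - 6*x - 16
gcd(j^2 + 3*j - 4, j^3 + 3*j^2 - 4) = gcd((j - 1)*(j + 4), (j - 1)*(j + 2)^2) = j - 1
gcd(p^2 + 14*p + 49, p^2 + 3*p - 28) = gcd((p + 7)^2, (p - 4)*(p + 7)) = p + 7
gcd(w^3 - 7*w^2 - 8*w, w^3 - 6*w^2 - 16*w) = w^2 - 8*w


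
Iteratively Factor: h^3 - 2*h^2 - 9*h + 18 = (h - 2)*(h^2 - 9) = (h - 3)*(h - 2)*(h + 3)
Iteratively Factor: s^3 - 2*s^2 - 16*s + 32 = (s + 4)*(s^2 - 6*s + 8) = (s - 2)*(s + 4)*(s - 4)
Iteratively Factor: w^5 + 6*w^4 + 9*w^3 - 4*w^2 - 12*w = (w - 1)*(w^4 + 7*w^3 + 16*w^2 + 12*w) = (w - 1)*(w + 2)*(w^3 + 5*w^2 + 6*w) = (w - 1)*(w + 2)^2*(w^2 + 3*w) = w*(w - 1)*(w + 2)^2*(w + 3)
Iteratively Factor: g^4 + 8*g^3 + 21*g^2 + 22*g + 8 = (g + 1)*(g^3 + 7*g^2 + 14*g + 8) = (g + 1)^2*(g^2 + 6*g + 8) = (g + 1)^2*(g + 2)*(g + 4)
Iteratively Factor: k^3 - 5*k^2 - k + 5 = (k + 1)*(k^2 - 6*k + 5) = (k - 5)*(k + 1)*(k - 1)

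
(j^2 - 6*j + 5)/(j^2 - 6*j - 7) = (-j^2 + 6*j - 5)/(-j^2 + 6*j + 7)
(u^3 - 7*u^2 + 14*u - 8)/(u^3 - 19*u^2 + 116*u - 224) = (u^2 - 3*u + 2)/(u^2 - 15*u + 56)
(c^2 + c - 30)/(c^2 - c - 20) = (c + 6)/(c + 4)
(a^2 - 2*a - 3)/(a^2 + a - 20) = (a^2 - 2*a - 3)/(a^2 + a - 20)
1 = 1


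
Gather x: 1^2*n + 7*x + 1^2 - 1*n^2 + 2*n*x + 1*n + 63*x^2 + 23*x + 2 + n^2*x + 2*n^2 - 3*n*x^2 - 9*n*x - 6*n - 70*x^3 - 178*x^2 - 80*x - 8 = n^2 - 4*n - 70*x^3 + x^2*(-3*n - 115) + x*(n^2 - 7*n - 50) - 5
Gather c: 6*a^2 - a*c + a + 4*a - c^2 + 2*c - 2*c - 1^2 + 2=6*a^2 - a*c + 5*a - c^2 + 1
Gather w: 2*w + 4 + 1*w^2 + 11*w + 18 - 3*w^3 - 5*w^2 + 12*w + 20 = -3*w^3 - 4*w^2 + 25*w + 42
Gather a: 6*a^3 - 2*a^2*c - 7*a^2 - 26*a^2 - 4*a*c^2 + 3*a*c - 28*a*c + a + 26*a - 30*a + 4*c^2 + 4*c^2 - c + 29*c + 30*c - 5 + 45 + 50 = 6*a^3 + a^2*(-2*c - 33) + a*(-4*c^2 - 25*c - 3) + 8*c^2 + 58*c + 90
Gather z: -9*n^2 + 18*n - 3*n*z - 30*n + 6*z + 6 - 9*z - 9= -9*n^2 - 12*n + z*(-3*n - 3) - 3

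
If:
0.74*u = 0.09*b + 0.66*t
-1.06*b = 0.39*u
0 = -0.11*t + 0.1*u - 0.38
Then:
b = 4.85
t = -15.43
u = -13.17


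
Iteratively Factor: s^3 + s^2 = (s)*(s^2 + s) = s*(s + 1)*(s)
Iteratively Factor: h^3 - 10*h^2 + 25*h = (h)*(h^2 - 10*h + 25) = h*(h - 5)*(h - 5)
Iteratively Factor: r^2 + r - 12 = (r - 3)*(r + 4)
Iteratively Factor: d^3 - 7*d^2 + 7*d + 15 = (d - 5)*(d^2 - 2*d - 3) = (d - 5)*(d + 1)*(d - 3)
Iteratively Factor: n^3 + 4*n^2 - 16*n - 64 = (n + 4)*(n^2 - 16) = (n - 4)*(n + 4)*(n + 4)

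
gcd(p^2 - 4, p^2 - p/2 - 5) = p + 2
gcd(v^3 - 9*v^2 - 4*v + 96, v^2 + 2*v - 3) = v + 3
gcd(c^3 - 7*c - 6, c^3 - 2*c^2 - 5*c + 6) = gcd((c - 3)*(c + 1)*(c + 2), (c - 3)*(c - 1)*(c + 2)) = c^2 - c - 6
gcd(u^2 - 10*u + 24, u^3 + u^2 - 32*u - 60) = u - 6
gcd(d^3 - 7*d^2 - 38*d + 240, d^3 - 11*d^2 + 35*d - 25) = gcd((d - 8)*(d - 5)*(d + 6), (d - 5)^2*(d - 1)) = d - 5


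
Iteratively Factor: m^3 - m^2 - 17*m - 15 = (m + 3)*(m^2 - 4*m - 5) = (m - 5)*(m + 3)*(m + 1)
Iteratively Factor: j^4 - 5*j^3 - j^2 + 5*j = (j)*(j^3 - 5*j^2 - j + 5) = j*(j + 1)*(j^2 - 6*j + 5) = j*(j - 5)*(j + 1)*(j - 1)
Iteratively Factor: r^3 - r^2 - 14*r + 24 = (r - 2)*(r^2 + r - 12) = (r - 3)*(r - 2)*(r + 4)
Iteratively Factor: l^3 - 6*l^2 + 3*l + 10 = (l + 1)*(l^2 - 7*l + 10) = (l - 5)*(l + 1)*(l - 2)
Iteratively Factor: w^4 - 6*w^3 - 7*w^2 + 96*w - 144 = (w - 4)*(w^3 - 2*w^2 - 15*w + 36) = (w - 4)*(w - 3)*(w^2 + w - 12) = (w - 4)*(w - 3)^2*(w + 4)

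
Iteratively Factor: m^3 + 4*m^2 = (m + 4)*(m^2) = m*(m + 4)*(m)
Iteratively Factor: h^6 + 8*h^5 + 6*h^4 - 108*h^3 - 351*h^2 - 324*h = (h + 3)*(h^5 + 5*h^4 - 9*h^3 - 81*h^2 - 108*h) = (h - 4)*(h + 3)*(h^4 + 9*h^3 + 27*h^2 + 27*h) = h*(h - 4)*(h + 3)*(h^3 + 9*h^2 + 27*h + 27) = h*(h - 4)*(h + 3)^2*(h^2 + 6*h + 9) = h*(h - 4)*(h + 3)^3*(h + 3)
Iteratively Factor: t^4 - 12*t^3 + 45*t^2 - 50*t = (t - 2)*(t^3 - 10*t^2 + 25*t) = (t - 5)*(t - 2)*(t^2 - 5*t) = (t - 5)^2*(t - 2)*(t)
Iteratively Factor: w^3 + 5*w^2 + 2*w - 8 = (w + 2)*(w^2 + 3*w - 4) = (w - 1)*(w + 2)*(w + 4)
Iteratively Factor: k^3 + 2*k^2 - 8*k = (k)*(k^2 + 2*k - 8) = k*(k + 4)*(k - 2)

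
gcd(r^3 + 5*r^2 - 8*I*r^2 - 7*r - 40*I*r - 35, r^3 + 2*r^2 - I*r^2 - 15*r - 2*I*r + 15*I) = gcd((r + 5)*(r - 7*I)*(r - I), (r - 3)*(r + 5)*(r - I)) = r^2 + r*(5 - I) - 5*I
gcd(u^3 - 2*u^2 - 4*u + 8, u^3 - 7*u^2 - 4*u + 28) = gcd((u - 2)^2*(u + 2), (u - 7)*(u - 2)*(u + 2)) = u^2 - 4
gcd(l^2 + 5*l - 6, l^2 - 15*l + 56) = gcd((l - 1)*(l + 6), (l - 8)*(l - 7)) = 1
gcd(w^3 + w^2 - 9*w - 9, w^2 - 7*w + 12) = w - 3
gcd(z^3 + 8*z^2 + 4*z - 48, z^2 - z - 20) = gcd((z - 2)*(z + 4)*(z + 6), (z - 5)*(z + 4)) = z + 4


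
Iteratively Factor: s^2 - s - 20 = (s - 5)*(s + 4)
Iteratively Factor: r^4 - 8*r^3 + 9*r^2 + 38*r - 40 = (r - 1)*(r^3 - 7*r^2 + 2*r + 40) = (r - 5)*(r - 1)*(r^2 - 2*r - 8) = (r - 5)*(r - 4)*(r - 1)*(r + 2)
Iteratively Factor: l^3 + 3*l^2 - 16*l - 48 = (l - 4)*(l^2 + 7*l + 12) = (l - 4)*(l + 3)*(l + 4)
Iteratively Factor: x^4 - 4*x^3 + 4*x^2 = (x - 2)*(x^3 - 2*x^2) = x*(x - 2)*(x^2 - 2*x) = x*(x - 2)^2*(x)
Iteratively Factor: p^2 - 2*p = (p - 2)*(p)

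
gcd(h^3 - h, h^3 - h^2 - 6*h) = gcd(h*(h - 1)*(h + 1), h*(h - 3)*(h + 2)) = h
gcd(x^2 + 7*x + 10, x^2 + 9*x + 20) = x + 5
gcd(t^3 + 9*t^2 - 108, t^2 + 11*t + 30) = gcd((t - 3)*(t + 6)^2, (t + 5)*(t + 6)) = t + 6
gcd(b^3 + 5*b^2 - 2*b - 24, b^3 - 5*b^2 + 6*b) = b - 2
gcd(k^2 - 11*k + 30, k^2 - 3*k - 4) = 1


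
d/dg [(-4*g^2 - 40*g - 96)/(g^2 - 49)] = 8*(5*g^2 + 73*g + 245)/(g^4 - 98*g^2 + 2401)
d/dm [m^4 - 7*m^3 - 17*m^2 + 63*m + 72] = 4*m^3 - 21*m^2 - 34*m + 63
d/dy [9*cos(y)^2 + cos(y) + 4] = -(18*cos(y) + 1)*sin(y)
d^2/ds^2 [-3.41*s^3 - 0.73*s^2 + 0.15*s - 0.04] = -20.46*s - 1.46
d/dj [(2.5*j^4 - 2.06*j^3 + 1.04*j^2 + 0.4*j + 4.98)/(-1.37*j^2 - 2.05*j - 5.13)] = (-6.85*j^5 - 12.5528*j^4 - 42.854*j^3 + 30.1194*j^2 + 2.9748*j + 8.157)/(1.8769*j^4 + 5.617*j^3 + 18.2587*j^2 + 21.033*j + 26.3169)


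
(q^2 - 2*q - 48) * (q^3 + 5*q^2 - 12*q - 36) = q^5 + 3*q^4 - 70*q^3 - 252*q^2 + 648*q + 1728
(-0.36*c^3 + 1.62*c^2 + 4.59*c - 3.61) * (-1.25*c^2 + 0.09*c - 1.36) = 0.45*c^5 - 2.0574*c^4 - 5.1021*c^3 + 2.7224*c^2 - 6.5673*c + 4.9096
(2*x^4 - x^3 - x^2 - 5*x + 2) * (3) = 6*x^4 - 3*x^3 - 3*x^2 - 15*x + 6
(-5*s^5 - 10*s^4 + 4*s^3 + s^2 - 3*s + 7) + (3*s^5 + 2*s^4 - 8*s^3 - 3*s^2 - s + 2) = -2*s^5 - 8*s^4 - 4*s^3 - 2*s^2 - 4*s + 9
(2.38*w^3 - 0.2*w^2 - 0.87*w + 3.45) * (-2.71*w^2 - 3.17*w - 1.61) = -6.4498*w^5 - 7.0026*w^4 - 0.8401*w^3 - 6.2696*w^2 - 9.5358*w - 5.5545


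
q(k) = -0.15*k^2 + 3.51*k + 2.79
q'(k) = 3.51 - 0.3*k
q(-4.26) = -14.88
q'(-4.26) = 4.79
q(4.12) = 14.71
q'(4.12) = 2.27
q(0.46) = 4.37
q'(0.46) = 3.37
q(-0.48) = 1.07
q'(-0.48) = 3.65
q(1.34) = 7.22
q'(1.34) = 3.11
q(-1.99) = -4.79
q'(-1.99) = 4.11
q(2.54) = 10.74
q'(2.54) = 2.75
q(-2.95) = -8.87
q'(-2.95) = 4.40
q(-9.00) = -40.95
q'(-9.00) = 6.21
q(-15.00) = -83.61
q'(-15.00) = 8.01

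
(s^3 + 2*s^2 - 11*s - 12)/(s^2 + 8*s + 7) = (s^2 + s - 12)/(s + 7)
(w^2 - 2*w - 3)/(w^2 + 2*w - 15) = (w + 1)/(w + 5)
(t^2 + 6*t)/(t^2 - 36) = t/(t - 6)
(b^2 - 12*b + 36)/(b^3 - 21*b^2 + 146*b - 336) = (b - 6)/(b^2 - 15*b + 56)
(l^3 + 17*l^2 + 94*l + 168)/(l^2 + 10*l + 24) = l + 7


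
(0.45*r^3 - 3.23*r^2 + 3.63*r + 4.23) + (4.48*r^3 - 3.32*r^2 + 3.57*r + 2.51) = 4.93*r^3 - 6.55*r^2 + 7.2*r + 6.74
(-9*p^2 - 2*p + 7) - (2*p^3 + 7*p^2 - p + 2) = -2*p^3 - 16*p^2 - p + 5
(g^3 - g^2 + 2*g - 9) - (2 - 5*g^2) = g^3 + 4*g^2 + 2*g - 11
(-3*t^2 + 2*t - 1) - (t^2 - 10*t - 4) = -4*t^2 + 12*t + 3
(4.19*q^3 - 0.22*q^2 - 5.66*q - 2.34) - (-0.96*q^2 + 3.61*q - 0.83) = 4.19*q^3 + 0.74*q^2 - 9.27*q - 1.51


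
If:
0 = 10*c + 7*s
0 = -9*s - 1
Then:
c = 7/90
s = -1/9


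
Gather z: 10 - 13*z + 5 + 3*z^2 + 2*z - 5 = 3*z^2 - 11*z + 10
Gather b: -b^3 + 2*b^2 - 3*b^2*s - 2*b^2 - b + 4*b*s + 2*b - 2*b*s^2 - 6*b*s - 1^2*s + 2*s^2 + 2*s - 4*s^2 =-b^3 - 3*b^2*s + b*(-2*s^2 - 2*s + 1) - 2*s^2 + s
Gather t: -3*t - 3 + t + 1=-2*t - 2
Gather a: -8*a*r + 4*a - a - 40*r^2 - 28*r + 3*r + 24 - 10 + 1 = a*(3 - 8*r) - 40*r^2 - 25*r + 15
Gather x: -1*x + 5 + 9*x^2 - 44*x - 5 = 9*x^2 - 45*x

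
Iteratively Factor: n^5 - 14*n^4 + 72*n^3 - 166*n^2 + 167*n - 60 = (n - 1)*(n^4 - 13*n^3 + 59*n^2 - 107*n + 60) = (n - 3)*(n - 1)*(n^3 - 10*n^2 + 29*n - 20) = (n - 4)*(n - 3)*(n - 1)*(n^2 - 6*n + 5) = (n - 5)*(n - 4)*(n - 3)*(n - 1)*(n - 1)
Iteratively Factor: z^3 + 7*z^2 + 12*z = (z)*(z^2 + 7*z + 12) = z*(z + 3)*(z + 4)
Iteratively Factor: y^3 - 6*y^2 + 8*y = (y - 2)*(y^2 - 4*y) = (y - 4)*(y - 2)*(y)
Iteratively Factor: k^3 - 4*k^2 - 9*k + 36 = (k - 4)*(k^2 - 9) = (k - 4)*(k + 3)*(k - 3)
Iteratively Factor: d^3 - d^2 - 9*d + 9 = (d + 3)*(d^2 - 4*d + 3) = (d - 3)*(d + 3)*(d - 1)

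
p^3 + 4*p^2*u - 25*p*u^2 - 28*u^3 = (p - 4*u)*(p + u)*(p + 7*u)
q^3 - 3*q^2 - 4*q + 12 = (q - 3)*(q - 2)*(q + 2)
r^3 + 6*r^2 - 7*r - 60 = (r - 3)*(r + 4)*(r + 5)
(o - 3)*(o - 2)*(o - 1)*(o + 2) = o^4 - 4*o^3 - o^2 + 16*o - 12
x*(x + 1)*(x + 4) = x^3 + 5*x^2 + 4*x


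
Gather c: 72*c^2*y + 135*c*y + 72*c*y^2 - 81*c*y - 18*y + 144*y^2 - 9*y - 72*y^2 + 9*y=72*c^2*y + c*(72*y^2 + 54*y) + 72*y^2 - 18*y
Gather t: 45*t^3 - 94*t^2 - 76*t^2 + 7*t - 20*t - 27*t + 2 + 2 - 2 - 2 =45*t^3 - 170*t^2 - 40*t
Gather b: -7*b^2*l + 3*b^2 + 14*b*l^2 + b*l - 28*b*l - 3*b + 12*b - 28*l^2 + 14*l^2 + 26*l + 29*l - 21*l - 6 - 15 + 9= b^2*(3 - 7*l) + b*(14*l^2 - 27*l + 9) - 14*l^2 + 34*l - 12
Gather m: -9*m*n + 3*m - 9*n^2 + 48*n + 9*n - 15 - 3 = m*(3 - 9*n) - 9*n^2 + 57*n - 18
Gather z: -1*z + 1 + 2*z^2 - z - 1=2*z^2 - 2*z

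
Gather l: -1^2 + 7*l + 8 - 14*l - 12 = -7*l - 5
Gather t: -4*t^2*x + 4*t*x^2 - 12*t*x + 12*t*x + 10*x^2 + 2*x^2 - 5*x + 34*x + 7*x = -4*t^2*x + 4*t*x^2 + 12*x^2 + 36*x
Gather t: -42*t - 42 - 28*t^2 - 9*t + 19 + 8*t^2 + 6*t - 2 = -20*t^2 - 45*t - 25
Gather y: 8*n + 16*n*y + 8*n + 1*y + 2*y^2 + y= 16*n + 2*y^2 + y*(16*n + 2)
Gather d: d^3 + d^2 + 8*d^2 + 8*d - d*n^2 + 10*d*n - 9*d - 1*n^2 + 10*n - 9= d^3 + 9*d^2 + d*(-n^2 + 10*n - 1) - n^2 + 10*n - 9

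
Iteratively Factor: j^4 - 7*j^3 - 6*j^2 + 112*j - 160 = (j - 4)*(j^3 - 3*j^2 - 18*j + 40) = (j - 4)*(j - 2)*(j^2 - j - 20) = (j - 4)*(j - 2)*(j + 4)*(j - 5)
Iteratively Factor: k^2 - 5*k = (k)*(k - 5)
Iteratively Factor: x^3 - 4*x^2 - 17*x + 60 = (x - 3)*(x^2 - x - 20) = (x - 3)*(x + 4)*(x - 5)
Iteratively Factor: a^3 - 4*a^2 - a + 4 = (a - 1)*(a^2 - 3*a - 4) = (a - 1)*(a + 1)*(a - 4)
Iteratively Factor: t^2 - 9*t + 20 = (t - 5)*(t - 4)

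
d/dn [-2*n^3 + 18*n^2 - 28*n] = -6*n^2 + 36*n - 28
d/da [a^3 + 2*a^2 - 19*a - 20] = 3*a^2 + 4*a - 19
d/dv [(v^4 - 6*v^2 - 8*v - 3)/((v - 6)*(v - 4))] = 2*(v^5 - 15*v^4 + 48*v^3 + 34*v^2 - 141*v - 111)/(v^4 - 20*v^3 + 148*v^2 - 480*v + 576)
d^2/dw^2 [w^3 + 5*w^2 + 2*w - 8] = 6*w + 10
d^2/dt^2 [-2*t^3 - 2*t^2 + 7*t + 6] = -12*t - 4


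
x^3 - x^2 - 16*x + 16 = (x - 4)*(x - 1)*(x + 4)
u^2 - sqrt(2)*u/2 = u*(u - sqrt(2)/2)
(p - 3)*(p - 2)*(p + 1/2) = p^3 - 9*p^2/2 + 7*p/2 + 3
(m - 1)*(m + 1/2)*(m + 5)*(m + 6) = m^4 + 21*m^3/2 + 24*m^2 - 41*m/2 - 15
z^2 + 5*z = z*(z + 5)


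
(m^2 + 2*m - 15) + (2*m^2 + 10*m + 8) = 3*m^2 + 12*m - 7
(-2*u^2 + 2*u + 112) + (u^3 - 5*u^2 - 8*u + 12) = u^3 - 7*u^2 - 6*u + 124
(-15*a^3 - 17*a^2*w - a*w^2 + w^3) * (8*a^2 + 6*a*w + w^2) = -120*a^5 - 226*a^4*w - 125*a^3*w^2 - 15*a^2*w^3 + 5*a*w^4 + w^5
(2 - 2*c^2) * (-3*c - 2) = 6*c^3 + 4*c^2 - 6*c - 4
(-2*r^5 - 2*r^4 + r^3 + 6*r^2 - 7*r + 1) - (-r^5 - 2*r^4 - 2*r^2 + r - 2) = -r^5 + r^3 + 8*r^2 - 8*r + 3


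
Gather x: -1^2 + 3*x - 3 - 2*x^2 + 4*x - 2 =-2*x^2 + 7*x - 6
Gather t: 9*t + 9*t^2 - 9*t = 9*t^2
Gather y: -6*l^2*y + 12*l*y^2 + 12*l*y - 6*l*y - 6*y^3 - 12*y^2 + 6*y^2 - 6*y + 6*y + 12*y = -6*y^3 + y^2*(12*l - 6) + y*(-6*l^2 + 6*l + 12)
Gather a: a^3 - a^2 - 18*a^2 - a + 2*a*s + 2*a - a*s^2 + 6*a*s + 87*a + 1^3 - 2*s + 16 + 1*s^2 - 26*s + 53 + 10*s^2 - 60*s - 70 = a^3 - 19*a^2 + a*(-s^2 + 8*s + 88) + 11*s^2 - 88*s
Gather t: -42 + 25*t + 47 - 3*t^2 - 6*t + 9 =-3*t^2 + 19*t + 14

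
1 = 1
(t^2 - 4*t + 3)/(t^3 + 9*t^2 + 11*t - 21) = (t - 3)/(t^2 + 10*t + 21)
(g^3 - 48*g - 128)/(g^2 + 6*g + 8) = (g^2 - 4*g - 32)/(g + 2)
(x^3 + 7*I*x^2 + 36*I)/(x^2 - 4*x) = (x^3 + 7*I*x^2 + 36*I)/(x*(x - 4))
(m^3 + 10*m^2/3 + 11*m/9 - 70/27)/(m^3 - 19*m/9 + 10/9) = (m + 7/3)/(m - 1)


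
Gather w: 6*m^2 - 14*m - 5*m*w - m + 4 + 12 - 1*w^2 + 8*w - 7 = 6*m^2 - 15*m - w^2 + w*(8 - 5*m) + 9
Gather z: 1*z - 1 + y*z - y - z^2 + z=-y - z^2 + z*(y + 2) - 1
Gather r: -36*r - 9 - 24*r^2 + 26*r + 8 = -24*r^2 - 10*r - 1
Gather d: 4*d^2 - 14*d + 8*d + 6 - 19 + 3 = 4*d^2 - 6*d - 10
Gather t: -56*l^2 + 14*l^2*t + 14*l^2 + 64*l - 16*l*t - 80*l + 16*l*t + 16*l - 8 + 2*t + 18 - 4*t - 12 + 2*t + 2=14*l^2*t - 42*l^2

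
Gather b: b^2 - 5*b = b^2 - 5*b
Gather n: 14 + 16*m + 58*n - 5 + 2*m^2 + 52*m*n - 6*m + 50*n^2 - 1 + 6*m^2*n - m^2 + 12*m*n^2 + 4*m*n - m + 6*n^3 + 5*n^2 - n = m^2 + 9*m + 6*n^3 + n^2*(12*m + 55) + n*(6*m^2 + 56*m + 57) + 8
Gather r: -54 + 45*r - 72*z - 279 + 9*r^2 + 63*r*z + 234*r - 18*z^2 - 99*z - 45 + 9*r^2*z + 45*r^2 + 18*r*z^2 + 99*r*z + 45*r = r^2*(9*z + 54) + r*(18*z^2 + 162*z + 324) - 18*z^2 - 171*z - 378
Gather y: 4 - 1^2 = 3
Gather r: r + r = 2*r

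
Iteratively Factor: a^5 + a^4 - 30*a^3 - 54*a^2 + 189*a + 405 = (a + 3)*(a^4 - 2*a^3 - 24*a^2 + 18*a + 135) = (a + 3)^2*(a^3 - 5*a^2 - 9*a + 45) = (a - 5)*(a + 3)^2*(a^2 - 9) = (a - 5)*(a + 3)^3*(a - 3)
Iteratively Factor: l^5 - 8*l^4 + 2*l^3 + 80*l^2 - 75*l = (l)*(l^4 - 8*l^3 + 2*l^2 + 80*l - 75) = l*(l - 5)*(l^3 - 3*l^2 - 13*l + 15) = l*(l - 5)^2*(l^2 + 2*l - 3) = l*(l - 5)^2*(l - 1)*(l + 3)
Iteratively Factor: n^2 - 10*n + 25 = (n - 5)*(n - 5)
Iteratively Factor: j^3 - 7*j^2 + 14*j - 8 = (j - 4)*(j^2 - 3*j + 2) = (j - 4)*(j - 2)*(j - 1)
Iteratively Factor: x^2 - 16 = (x + 4)*(x - 4)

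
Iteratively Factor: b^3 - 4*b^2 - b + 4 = (b - 1)*(b^2 - 3*b - 4) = (b - 4)*(b - 1)*(b + 1)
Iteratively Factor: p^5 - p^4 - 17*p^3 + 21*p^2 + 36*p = (p + 4)*(p^4 - 5*p^3 + 3*p^2 + 9*p) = (p - 3)*(p + 4)*(p^3 - 2*p^2 - 3*p) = (p - 3)*(p + 1)*(p + 4)*(p^2 - 3*p) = p*(p - 3)*(p + 1)*(p + 4)*(p - 3)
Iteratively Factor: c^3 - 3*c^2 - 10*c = (c + 2)*(c^2 - 5*c) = (c - 5)*(c + 2)*(c)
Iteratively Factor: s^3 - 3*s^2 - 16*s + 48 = (s - 4)*(s^2 + s - 12) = (s - 4)*(s - 3)*(s + 4)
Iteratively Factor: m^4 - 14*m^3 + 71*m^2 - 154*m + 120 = (m - 5)*(m^3 - 9*m^2 + 26*m - 24) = (m - 5)*(m - 3)*(m^2 - 6*m + 8) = (m - 5)*(m - 4)*(m - 3)*(m - 2)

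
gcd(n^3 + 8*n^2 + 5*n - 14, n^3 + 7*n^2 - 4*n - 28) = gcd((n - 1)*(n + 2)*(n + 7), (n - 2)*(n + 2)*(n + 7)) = n^2 + 9*n + 14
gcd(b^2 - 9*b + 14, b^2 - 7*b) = b - 7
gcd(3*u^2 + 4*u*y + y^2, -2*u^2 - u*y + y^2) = u + y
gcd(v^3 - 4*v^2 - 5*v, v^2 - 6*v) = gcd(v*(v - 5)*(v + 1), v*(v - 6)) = v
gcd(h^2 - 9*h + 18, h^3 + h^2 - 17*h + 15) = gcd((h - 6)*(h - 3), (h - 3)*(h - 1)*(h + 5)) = h - 3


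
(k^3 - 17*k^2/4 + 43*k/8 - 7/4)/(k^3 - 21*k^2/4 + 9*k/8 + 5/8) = (4*k^2 - 15*k + 14)/(4*k^2 - 19*k - 5)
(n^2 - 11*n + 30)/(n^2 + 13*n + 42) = (n^2 - 11*n + 30)/(n^2 + 13*n + 42)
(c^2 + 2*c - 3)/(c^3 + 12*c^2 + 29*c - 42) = (c + 3)/(c^2 + 13*c + 42)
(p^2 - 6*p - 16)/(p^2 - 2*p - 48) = (p + 2)/(p + 6)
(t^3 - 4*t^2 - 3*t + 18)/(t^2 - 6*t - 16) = (t^2 - 6*t + 9)/(t - 8)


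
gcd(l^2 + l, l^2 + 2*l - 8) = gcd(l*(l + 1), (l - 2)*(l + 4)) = 1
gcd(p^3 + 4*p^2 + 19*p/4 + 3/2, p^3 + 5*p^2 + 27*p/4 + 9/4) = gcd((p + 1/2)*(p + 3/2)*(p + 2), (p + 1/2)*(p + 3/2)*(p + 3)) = p^2 + 2*p + 3/4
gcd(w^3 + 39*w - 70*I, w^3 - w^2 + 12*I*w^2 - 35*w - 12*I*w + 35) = w + 7*I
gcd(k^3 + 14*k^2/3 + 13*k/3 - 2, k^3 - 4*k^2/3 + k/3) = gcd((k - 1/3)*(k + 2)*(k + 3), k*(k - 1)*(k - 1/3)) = k - 1/3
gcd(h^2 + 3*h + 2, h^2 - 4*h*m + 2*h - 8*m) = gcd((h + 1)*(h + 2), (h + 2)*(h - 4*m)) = h + 2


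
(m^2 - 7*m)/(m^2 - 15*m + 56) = m/(m - 8)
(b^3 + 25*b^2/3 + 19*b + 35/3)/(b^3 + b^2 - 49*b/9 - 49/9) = 3*(b + 5)/(3*b - 7)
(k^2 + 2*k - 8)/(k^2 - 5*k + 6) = (k + 4)/(k - 3)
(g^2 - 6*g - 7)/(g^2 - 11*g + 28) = (g + 1)/(g - 4)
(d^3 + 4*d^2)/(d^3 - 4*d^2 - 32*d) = d/(d - 8)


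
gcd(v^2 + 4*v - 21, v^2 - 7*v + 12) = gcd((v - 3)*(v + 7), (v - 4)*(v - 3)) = v - 3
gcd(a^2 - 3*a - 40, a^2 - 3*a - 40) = a^2 - 3*a - 40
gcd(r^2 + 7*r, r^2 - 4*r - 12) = 1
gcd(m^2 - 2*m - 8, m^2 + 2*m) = m + 2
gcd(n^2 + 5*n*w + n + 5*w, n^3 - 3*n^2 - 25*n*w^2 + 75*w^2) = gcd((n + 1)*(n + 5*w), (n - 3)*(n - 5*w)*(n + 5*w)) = n + 5*w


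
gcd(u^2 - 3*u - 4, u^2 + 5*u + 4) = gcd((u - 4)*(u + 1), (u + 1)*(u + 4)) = u + 1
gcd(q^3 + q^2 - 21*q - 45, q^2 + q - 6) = q + 3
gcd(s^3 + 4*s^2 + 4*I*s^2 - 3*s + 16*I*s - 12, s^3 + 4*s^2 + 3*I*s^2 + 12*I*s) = s^2 + s*(4 + 3*I) + 12*I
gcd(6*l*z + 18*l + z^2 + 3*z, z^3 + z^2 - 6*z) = z + 3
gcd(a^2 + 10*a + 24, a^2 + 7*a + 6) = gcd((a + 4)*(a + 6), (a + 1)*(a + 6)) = a + 6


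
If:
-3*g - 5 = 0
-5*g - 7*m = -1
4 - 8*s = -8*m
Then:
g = -5/3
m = 4/3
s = 11/6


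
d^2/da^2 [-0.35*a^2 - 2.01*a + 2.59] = -0.700000000000000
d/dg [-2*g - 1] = -2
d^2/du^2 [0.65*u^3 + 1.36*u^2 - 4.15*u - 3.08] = 3.9*u + 2.72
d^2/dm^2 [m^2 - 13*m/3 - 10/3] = 2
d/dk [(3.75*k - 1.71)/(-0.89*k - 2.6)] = (-10.031991*k - 29.30694)/(0.89*k + 2.6)^3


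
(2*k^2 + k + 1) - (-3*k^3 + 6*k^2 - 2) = 3*k^3 - 4*k^2 + k + 3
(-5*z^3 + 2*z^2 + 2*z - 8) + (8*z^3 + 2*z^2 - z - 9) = 3*z^3 + 4*z^2 + z - 17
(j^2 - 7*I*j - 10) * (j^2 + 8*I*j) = j^4 + I*j^3 + 46*j^2 - 80*I*j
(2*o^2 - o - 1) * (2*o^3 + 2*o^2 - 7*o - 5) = 4*o^5 + 2*o^4 - 18*o^3 - 5*o^2 + 12*o + 5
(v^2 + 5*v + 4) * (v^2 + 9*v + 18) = v^4 + 14*v^3 + 67*v^2 + 126*v + 72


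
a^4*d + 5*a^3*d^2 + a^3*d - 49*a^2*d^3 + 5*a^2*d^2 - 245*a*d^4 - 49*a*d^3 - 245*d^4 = (a - 7*d)*(a + 5*d)*(a + 7*d)*(a*d + d)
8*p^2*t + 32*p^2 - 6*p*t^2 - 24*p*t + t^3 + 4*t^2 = (-4*p + t)*(-2*p + t)*(t + 4)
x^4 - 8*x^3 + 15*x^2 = x^2*(x - 5)*(x - 3)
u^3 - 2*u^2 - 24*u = u*(u - 6)*(u + 4)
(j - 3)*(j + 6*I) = j^2 - 3*j + 6*I*j - 18*I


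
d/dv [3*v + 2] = 3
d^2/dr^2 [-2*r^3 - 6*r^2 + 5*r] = -12*r - 12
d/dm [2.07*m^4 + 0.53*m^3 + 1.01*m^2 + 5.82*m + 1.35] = 8.28*m^3 + 1.59*m^2 + 2.02*m + 5.82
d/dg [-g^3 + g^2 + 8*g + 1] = -3*g^2 + 2*g + 8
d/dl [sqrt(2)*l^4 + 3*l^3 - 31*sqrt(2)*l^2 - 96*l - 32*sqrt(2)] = 4*sqrt(2)*l^3 + 9*l^2 - 62*sqrt(2)*l - 96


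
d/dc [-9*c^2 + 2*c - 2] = 2 - 18*c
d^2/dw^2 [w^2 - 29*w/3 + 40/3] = 2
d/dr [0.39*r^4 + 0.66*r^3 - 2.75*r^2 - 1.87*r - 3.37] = 1.56*r^3 + 1.98*r^2 - 5.5*r - 1.87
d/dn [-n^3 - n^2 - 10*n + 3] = -3*n^2 - 2*n - 10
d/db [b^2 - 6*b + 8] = 2*b - 6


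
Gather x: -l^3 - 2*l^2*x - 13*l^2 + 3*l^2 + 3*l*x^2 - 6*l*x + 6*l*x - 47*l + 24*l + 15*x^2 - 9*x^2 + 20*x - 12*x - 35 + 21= -l^3 - 10*l^2 - 23*l + x^2*(3*l + 6) + x*(8 - 2*l^2) - 14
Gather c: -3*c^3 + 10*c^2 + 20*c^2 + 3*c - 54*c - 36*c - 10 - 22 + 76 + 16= -3*c^3 + 30*c^2 - 87*c + 60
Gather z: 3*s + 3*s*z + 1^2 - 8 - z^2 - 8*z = 3*s - z^2 + z*(3*s - 8) - 7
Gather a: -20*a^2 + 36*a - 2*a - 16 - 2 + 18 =-20*a^2 + 34*a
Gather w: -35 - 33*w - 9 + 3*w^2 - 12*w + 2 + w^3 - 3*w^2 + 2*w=w^3 - 43*w - 42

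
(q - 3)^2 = q^2 - 6*q + 9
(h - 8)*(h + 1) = h^2 - 7*h - 8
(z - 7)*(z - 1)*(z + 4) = z^3 - 4*z^2 - 25*z + 28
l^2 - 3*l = l*(l - 3)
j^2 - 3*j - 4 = (j - 4)*(j + 1)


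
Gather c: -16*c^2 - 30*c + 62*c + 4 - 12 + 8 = -16*c^2 + 32*c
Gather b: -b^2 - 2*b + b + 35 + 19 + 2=-b^2 - b + 56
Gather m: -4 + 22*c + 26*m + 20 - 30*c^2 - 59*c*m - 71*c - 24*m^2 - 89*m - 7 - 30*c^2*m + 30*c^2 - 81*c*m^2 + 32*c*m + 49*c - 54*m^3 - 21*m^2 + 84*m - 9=-54*m^3 + m^2*(-81*c - 45) + m*(-30*c^2 - 27*c + 21)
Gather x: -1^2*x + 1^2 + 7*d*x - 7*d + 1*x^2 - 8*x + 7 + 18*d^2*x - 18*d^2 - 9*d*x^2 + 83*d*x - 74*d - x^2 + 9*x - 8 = -18*d^2 - 9*d*x^2 - 81*d + x*(18*d^2 + 90*d)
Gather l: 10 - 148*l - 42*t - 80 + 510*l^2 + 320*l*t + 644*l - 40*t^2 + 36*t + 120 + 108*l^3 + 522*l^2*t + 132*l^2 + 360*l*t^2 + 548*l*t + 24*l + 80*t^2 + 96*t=108*l^3 + l^2*(522*t + 642) + l*(360*t^2 + 868*t + 520) + 40*t^2 + 90*t + 50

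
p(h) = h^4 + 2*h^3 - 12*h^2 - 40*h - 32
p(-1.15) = -3.16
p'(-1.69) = -1.61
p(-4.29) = 99.55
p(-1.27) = -2.05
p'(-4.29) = -142.43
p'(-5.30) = -339.77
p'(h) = 4*h^3 + 6*h^2 - 24*h - 40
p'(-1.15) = -10.55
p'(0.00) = -40.00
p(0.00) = -32.00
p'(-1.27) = -8.04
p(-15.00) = 41743.00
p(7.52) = 3037.06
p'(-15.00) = -11830.00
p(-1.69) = -0.17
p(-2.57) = 1.22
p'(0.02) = -40.48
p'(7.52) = 1819.86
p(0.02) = -32.80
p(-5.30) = 334.21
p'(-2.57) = -6.59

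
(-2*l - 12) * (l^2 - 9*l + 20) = -2*l^3 + 6*l^2 + 68*l - 240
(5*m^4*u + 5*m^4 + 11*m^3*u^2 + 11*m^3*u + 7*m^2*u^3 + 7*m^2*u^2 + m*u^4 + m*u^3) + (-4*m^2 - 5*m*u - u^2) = 5*m^4*u + 5*m^4 + 11*m^3*u^2 + 11*m^3*u + 7*m^2*u^3 + 7*m^2*u^2 - 4*m^2 + m*u^4 + m*u^3 - 5*m*u - u^2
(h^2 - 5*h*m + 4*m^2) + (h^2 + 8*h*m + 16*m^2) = 2*h^2 + 3*h*m + 20*m^2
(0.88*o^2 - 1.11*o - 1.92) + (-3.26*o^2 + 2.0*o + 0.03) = -2.38*o^2 + 0.89*o - 1.89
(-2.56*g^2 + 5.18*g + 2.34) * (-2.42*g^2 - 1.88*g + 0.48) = 6.1952*g^4 - 7.7228*g^3 - 16.63*g^2 - 1.9128*g + 1.1232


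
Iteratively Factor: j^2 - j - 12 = (j + 3)*(j - 4)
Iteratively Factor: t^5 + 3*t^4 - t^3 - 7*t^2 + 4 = (t + 2)*(t^4 + t^3 - 3*t^2 - t + 2) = (t + 1)*(t + 2)*(t^3 - 3*t + 2) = (t - 1)*(t + 1)*(t + 2)*(t^2 + t - 2) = (t - 1)^2*(t + 1)*(t + 2)*(t + 2)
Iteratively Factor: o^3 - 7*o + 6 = (o - 1)*(o^2 + o - 6) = (o - 1)*(o + 3)*(o - 2)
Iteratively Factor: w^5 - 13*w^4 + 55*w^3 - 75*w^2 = (w - 5)*(w^4 - 8*w^3 + 15*w^2) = w*(w - 5)*(w^3 - 8*w^2 + 15*w) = w*(w - 5)*(w - 3)*(w^2 - 5*w) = w^2*(w - 5)*(w - 3)*(w - 5)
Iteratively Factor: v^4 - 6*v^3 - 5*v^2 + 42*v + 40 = (v + 1)*(v^3 - 7*v^2 + 2*v + 40) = (v - 5)*(v + 1)*(v^2 - 2*v - 8) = (v - 5)*(v + 1)*(v + 2)*(v - 4)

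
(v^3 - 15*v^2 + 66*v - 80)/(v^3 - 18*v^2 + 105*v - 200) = (v - 2)/(v - 5)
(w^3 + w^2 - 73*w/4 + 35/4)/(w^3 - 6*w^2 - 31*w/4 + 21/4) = (2*w^2 + 3*w - 35)/(2*w^2 - 11*w - 21)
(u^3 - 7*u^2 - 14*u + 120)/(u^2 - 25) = (u^2 - 2*u - 24)/(u + 5)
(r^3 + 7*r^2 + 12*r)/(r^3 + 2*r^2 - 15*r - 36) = r*(r + 4)/(r^2 - r - 12)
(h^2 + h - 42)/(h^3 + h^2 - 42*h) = 1/h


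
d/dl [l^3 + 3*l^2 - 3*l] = 3*l^2 + 6*l - 3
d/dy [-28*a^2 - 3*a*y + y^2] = -3*a + 2*y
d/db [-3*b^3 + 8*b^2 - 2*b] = -9*b^2 + 16*b - 2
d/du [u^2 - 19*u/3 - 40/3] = 2*u - 19/3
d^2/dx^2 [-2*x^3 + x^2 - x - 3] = 2 - 12*x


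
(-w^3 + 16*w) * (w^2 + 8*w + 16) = -w^5 - 8*w^4 + 128*w^2 + 256*w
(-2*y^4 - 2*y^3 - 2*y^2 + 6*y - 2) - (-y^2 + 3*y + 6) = -2*y^4 - 2*y^3 - y^2 + 3*y - 8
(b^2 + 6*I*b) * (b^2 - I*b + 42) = b^4 + 5*I*b^3 + 48*b^2 + 252*I*b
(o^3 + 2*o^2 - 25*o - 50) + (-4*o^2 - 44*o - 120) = o^3 - 2*o^2 - 69*o - 170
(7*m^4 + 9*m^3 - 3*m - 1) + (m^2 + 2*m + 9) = 7*m^4 + 9*m^3 + m^2 - m + 8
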